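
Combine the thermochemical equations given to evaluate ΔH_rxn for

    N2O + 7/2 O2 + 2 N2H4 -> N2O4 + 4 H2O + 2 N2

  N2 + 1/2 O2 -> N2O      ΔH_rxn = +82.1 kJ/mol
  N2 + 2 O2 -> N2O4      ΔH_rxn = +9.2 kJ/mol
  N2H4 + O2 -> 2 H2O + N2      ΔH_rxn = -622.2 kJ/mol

equation 1 reversed: -82.1 kJ/mol
equation 2 as written: +9.2 kJ/mol
equation 3 × 2: (2)·(-622.2) = -1244.4 kJ/mol
ΔH_rxn = (-1)·(+82.1) + (1)·(+9.2) + (2)·(-622.2) = -1317.3 kJ/mol

ΔH_rxn = -1317.3 kJ/mol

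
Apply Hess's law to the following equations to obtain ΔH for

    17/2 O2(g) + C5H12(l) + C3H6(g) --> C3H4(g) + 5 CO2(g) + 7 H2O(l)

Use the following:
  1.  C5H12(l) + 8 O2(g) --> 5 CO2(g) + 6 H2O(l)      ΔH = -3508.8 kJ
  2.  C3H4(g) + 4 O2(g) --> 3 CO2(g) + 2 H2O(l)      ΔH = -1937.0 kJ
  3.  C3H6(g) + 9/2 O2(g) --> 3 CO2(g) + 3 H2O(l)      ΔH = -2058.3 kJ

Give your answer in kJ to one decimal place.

eq. 1 as written (C5H12(l) already on the reactant side): -3508.8 kJ
eq. 2 reversed (reverse to put C3H4(g) on the product side): +1937.0 kJ
eq. 3 as written (C3H6(g) already on the reactant side): -2058.3 kJ
ΔH = (1)·(-3508.8) + (-1)·(-1937.0) + (1)·(-2058.3) = -3630.1 kJ

ΔH = -3630.1 kJ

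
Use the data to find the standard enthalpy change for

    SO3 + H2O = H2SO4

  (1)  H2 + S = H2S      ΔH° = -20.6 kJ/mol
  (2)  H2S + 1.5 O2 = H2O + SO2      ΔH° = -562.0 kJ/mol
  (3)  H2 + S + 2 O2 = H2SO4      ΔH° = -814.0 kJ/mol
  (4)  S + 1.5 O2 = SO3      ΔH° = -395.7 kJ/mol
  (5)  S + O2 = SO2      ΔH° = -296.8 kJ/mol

(1) reversed: +20.6 kJ/mol
(2) reversed (reverse to put H2O on the reactant side): +562.0 kJ/mol
(3) as written (H2SO4 already on the product side): -814.0 kJ/mol
(4) reversed (reverse to put SO3 on the reactant side): +395.7 kJ/mol
(5) as written: -296.8 kJ/mol
Combining the equations, ΔH° = (+20.6) + (+562.0) + (-814.0) + (+395.7) + (-296.8) = -132.5 kJ/mol

ΔH° = -132.5 kJ/mol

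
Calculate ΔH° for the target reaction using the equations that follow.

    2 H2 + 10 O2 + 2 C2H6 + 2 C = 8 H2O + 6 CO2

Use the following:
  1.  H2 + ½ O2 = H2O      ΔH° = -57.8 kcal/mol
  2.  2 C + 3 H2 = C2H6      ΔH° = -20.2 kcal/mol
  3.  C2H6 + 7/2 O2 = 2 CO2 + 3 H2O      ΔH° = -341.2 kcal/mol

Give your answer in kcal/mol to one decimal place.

eq. 1 reversed: +57.8 kcal/mol
eq. 2 as written (C already on the reactant side): -20.2 kcal/mol
eq. 3 × 3 (×3 to match 6 CO2 in the target): (3)·(-341.2) = -1023.6 kcal/mol
ΔH° = (-1)·(-57.8) + (1)·(-20.2) + (3)·(-341.2) = -986.0 kcal/mol

ΔH° = -986.0 kcal/mol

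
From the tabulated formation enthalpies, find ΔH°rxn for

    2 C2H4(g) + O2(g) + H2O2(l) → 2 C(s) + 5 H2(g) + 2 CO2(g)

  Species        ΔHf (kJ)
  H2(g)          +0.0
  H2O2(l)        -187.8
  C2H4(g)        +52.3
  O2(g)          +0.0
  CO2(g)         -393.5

ΔH°rxn = -703.8 kJ

Products: 2·(+0.0) + 5·(+0.0) + 2·(-393.5) = -787.0
Reactants: 2·(+52.3) + 1·(+0.0) + 1·(-187.8) = -83.2
ΔH°rxn = (-787.0) − (-83.2) = -703.8 kJ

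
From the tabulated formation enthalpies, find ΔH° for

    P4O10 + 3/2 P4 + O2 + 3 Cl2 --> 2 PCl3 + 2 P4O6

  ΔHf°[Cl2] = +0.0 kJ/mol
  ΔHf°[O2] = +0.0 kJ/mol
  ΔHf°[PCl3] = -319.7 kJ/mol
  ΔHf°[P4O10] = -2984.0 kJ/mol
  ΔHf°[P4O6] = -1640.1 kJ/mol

ΔH° = -935.6 kJ/mol

Products: 2·(-319.7) + 2·(-1640.1) = -3919.6
Reactants: 1·(-2984.0) + 3/2·(+0.0) + 1·(+0.0) + 3·(+0.0) = -2984.0
ΔH° = (-3919.6) − (-2984.0) = -935.6 kJ/mol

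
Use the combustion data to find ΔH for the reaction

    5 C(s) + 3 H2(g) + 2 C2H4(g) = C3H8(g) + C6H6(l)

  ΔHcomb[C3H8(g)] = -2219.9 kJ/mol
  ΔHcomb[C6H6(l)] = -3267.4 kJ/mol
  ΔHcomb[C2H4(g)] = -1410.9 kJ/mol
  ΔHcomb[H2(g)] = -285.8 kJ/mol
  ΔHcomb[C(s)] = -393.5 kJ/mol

Using ΔH = Σ nΔHc°(reactants) − Σ nΔHc°(products):
= [5·(-393.5) + 3·(-285.8) + 2·(-1410.9)] − [1·(-2219.9) + 1·(-3267.4)]
= -159.4 kJ/mol

ΔH = -159.4 kJ/mol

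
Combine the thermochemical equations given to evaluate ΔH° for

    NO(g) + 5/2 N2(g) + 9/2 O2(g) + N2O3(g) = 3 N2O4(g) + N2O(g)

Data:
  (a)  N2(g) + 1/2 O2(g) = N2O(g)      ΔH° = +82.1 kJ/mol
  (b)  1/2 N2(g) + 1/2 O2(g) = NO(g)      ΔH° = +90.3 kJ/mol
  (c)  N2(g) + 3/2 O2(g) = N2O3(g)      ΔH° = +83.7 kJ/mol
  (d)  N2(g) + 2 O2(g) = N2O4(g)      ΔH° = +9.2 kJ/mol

(a) as written (N2O(g) already on the product side): +82.1 kJ/mol
(b) reversed (reverse to put NO(g) on the reactant side): -90.3 kJ/mol
(c) reversed (N2O3(g) must end up as a reactant): -83.7 kJ/mol
(d) × 3 (×3 to match 3 N2O4(g) in the target): (3)·(+9.2) = +27.6 kJ/mol
By Hess's law, ΔH° = (+82.1) + (-90.3) + (-83.7) + (+27.6) = -64.3 kJ/mol

ΔH° = -64.3 kJ/mol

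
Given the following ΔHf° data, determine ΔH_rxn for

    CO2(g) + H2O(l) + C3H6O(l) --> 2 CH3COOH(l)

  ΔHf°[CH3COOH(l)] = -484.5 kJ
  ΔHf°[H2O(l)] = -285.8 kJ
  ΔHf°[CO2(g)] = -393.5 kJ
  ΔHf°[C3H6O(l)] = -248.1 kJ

Products: 2·(-484.5) = -969.0
Reactants: 1·(-393.5) + 1·(-285.8) + 1·(-248.1) = -927.4
ΔH_rxn = (-969.0) − (-927.4) = -41.6 kJ

ΔH_rxn = -41.6 kJ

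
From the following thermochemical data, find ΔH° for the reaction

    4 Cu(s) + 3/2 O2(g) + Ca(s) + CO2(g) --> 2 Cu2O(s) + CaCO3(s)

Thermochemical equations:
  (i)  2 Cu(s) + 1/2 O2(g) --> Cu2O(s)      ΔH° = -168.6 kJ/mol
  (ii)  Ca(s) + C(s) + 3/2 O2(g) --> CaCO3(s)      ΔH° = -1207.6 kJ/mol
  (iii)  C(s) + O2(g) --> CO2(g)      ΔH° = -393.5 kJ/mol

(i) × 2 (×2 to match 2 Cu2O(s) in the target): (2)·(-168.6) = -337.2 kJ/mol
(ii) as written (CaCO3(s) already on the product side): -1207.6 kJ/mol
(iii) reversed (CO2(g) must end up as a reactant): +393.5 kJ/mol
ΔH° = (-337.2) + (-1207.6) + (+393.5) = -1151.3 kJ/mol

ΔH° = -1151.3 kJ/mol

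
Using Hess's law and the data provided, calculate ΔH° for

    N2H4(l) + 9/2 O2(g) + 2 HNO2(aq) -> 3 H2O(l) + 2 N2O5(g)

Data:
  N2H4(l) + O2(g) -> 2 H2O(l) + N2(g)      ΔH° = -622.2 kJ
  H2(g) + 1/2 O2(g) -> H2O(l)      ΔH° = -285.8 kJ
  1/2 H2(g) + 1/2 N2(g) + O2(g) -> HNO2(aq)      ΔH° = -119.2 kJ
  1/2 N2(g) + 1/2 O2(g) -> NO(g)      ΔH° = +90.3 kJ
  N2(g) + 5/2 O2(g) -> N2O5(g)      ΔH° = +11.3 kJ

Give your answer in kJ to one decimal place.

ΔH° = -647.0 kJ

equation 1 as written (N2H4(l) already on the reactant side): -622.2 kJ
equation 2 as written: -285.8 kJ
equation 3 reversed and × 2 (HNO2(aq) must end up as a reactant; ×2 to match 2 HNO2(aq) in the target): (-2)·(-119.2) = +238.4 kJ
equation 4: not needed (NO(g) appears nowhere else).
equation 5 × 2 (scale by 2 for the 2 N2O5(g)): (2)·(+11.3) = +22.6 kJ
ΔH° = (-622.2) + (-285.8) + (+238.4) + (+22.6) = -647.0 kJ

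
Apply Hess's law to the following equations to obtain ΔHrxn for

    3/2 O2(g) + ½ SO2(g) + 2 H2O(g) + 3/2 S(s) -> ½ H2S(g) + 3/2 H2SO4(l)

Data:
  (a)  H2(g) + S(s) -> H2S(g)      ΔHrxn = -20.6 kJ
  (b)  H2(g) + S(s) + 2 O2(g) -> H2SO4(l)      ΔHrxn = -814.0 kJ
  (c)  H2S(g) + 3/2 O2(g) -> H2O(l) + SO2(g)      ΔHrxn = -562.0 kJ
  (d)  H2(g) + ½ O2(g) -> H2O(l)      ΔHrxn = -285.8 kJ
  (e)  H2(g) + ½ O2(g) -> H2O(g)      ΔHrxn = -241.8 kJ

ΔHrxn = -599.3 kJ

(a): not needed.
(b) × 3/2 (×3/2 to match 3/2 H2SO4(l) in the target): (3/2)·(-814.0) = -1221.0 kJ
(c) reversed and × 1/2 (reverse to put SO2(g) on the reactant side; scale by 1/2 for the 1/2 SO2(g)): (-1/2)·(-562.0) = +281.0 kJ
(d) × 1/2: (1/2)·(-285.8) = -142.9 kJ
(e) reversed and × 2 (reverse to put H2O(g) on the reactant side; ×2 to match 2 H2O(g) in the target): (-2)·(-241.8) = +483.6 kJ
ΔHrxn = (3/2)·(-814.0) + (-1/2)·(-562.0) + (1/2)·(-285.8) + (-2)·(-241.8) = -599.3 kJ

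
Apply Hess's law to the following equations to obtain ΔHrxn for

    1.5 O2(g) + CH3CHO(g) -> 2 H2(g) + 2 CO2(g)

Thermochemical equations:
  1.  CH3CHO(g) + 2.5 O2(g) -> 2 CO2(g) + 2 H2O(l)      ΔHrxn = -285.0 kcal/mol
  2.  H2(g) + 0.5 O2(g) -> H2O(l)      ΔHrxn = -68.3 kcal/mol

eq. 1 as written: -285.0 kcal/mol
eq. 2 reversed and × 2: (-2)·(-68.3) = +136.6 kcal/mol
ΔHrxn = (1)·(-285.0) + (-2)·(-68.3) = -148.4 kcal/mol

ΔHrxn = -148.4 kcal/mol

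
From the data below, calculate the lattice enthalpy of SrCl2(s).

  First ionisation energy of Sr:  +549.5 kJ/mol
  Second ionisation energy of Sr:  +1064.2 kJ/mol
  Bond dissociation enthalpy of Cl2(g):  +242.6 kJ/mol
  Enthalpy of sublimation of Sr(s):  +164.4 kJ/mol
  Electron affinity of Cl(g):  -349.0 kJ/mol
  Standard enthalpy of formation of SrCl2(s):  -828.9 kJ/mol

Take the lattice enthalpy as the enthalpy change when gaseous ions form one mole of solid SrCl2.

ΔHf° = 1·ΔHsub + 1·(ΣIE) + 1·D(Cl2) + 2·EA + U
-828.9 = 1·(+164.4) + 1·(+1613.7) + 1·(+242.6) + 2·(-349.0) + U
U = -828.9 − (+1322.7) = -2151.6 kJ/mol

U = -2151.6 kJ/mol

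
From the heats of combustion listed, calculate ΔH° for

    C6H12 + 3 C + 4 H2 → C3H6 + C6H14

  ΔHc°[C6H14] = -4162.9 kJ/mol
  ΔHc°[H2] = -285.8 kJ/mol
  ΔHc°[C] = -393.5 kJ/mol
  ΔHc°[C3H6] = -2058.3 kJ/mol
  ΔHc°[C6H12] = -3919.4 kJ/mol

ΔH° = -21.9 kJ/mol

With combustion enthalpies, reactants minus products:
= [1·(-3919.4) + 3·(-393.5) + 4·(-285.8)] − [1·(-2058.3) + 1·(-4162.9)]
= -21.9 kJ/mol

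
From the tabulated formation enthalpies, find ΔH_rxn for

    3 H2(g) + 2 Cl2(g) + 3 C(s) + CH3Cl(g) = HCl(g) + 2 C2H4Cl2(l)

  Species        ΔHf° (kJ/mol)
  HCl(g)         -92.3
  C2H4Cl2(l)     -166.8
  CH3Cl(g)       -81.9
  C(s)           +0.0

Products: 1·(-92.3) + 2·(-166.8) = -425.9
Reactants: 3·(+0.0) + 2·(+0.0) + 3·(+0.0) + 1·(-81.9) = -81.9
ΔH_rxn = (-425.9) − (-81.9) = -344.0 kJ/mol

ΔH_rxn = -344.0 kJ/mol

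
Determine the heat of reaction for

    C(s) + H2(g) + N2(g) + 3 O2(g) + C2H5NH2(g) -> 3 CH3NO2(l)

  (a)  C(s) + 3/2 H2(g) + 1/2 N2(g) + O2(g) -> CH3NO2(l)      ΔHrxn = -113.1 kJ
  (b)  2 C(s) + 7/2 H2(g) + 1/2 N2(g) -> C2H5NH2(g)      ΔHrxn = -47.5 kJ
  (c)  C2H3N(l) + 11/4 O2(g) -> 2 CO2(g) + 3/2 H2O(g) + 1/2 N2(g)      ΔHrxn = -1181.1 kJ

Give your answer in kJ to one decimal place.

(a) × 3 (scale by 3 for the 3 CH3NO2(l)): (3)·(-113.1) = -339.3 kJ
(b) reversed (C2H5NH2(g) must end up as a reactant): +47.5 kJ
(c): not needed (H2O(g) appears nowhere else).
By Hess's law, ΔHrxn = (3)·(-113.1) + (-1)·(-47.5) = -291.8 kJ

ΔHrxn = -291.8 kJ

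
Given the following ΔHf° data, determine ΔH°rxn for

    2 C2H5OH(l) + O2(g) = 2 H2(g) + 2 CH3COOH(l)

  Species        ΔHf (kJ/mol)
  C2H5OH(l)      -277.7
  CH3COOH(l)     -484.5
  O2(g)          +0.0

ΔH°rxn = Σ nΔHf°(products) − Σ nΔHf°(reactants).
Products: 2·(+0.0) + 2·(-484.5) = -969.0
Reactants: 2·(-277.7) + 1·(+0.0) = -555.4
ΔH°rxn = (-969.0) − (-555.4) = -413.6 kJ/mol

ΔH°rxn = -413.6 kJ/mol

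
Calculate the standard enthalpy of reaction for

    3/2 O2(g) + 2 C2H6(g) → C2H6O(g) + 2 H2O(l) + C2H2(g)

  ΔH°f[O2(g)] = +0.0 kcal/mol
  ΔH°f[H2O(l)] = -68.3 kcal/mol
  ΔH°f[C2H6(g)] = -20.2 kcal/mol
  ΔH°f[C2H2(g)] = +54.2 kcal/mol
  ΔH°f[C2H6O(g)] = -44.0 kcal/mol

ΔH°rxn = Σ nΔHf°(products) − Σ nΔHf°(reactants).
Products: 1·(-44.0) + 2·(-68.3) + 1·(+54.2) = -126.4
Reactants: 3/2·(+0.0) + 2·(-20.2) = -40.4
ΔH° = (-126.4) − (-40.4) = -86.0 kcal/mol

ΔH° = -86.0 kcal/mol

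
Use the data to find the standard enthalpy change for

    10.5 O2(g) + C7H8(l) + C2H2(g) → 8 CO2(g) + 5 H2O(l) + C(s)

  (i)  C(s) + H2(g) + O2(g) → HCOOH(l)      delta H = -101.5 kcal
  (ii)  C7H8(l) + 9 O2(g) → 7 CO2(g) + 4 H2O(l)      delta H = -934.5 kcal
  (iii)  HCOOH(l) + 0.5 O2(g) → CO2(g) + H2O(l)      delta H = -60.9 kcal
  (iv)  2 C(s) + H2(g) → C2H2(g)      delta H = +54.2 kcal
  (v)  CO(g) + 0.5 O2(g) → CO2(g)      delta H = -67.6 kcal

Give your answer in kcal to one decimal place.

(i) as written: -101.5 kcal
(ii) as written: -934.5 kcal
(iii) as written: -60.9 kcal
(iv) reversed: -54.2 kcal
(v): not needed.
Since enthalpy is a state function, delta H = (-101.5) + (-934.5) + (-60.9) + (-54.2) = -1151.1 kcal

delta H = -1151.1 kcal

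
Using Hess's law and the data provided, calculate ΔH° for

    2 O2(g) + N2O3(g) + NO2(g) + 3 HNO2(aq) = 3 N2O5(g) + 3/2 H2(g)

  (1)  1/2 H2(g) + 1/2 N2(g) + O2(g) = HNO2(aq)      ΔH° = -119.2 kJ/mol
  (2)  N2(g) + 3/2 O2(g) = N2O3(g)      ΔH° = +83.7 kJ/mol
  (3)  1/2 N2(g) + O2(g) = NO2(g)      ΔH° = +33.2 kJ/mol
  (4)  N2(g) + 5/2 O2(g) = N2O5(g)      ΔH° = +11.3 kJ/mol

(1) reversed and × 3 (reverse to put HNO2(aq) on the reactant side; scale by 3 for the 3 HNO2(aq)): (-3)·(-119.2) = +357.6 kJ/mol
(2) reversed (reverse to put N2O3(g) on the reactant side): -83.7 kJ/mol
(3) reversed (NO2(g) must end up as a reactant): -33.2 kJ/mol
(4) × 3 (scale by 3 for the 3 N2O5(g)): (3)·(+11.3) = +33.9 kJ/mol
By Hess's law, ΔH° = (-3)·(-119.2) + (-1)·(+83.7) + (-1)·(+33.2) + (3)·(+11.3) = 274.6 kJ/mol

ΔH° = 274.6 kJ/mol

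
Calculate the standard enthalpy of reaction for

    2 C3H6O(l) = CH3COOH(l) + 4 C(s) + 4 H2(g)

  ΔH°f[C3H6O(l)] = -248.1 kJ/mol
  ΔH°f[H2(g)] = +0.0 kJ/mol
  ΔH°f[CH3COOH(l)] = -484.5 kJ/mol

ΔHrxn = 11.7 kJ/mol

Products: 1·(-484.5) + 4·(+0.0) + 4·(+0.0) = -484.5
Reactants: 2·(-248.1) = -496.2
ΔHrxn = (-484.5) − (-496.2) = 11.7 kJ/mol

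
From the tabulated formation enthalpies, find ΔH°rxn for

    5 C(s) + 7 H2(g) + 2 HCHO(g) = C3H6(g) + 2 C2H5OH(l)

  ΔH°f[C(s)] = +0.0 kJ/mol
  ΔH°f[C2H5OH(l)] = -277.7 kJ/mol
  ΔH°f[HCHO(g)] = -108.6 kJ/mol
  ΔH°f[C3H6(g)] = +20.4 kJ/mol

ΔH°rxn = Σ nΔHf°(products) − Σ nΔHf°(reactants).
Products: 1·(+20.4) + 2·(-277.7) = -535.0
Reactants: 5·(+0.0) + 7·(+0.0) + 2·(-108.6) = -217.2
ΔH°rxn = (-535.0) − (-217.2) = -317.8 kJ/mol

ΔH°rxn = -317.8 kJ/mol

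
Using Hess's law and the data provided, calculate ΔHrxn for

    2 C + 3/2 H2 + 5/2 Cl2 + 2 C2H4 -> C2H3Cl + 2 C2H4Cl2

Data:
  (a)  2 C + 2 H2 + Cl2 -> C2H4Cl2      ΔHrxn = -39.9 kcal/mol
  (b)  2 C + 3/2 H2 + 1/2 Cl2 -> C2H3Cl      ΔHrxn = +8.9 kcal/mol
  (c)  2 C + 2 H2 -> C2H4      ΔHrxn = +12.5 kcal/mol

ΔHrxn = -95.9 kcal/mol

(a) × 2: (2)·(-39.9) = -79.8 kcal/mol
(b) as written: +8.9 kcal/mol
(c) reversed and × 2: (-2)·(+12.5) = -25.0 kcal/mol
Summing the manipulated equations, ΔHrxn = (2)·(-39.9) + (1)·(+8.9) + (-2)·(+12.5) = -95.9 kcal/mol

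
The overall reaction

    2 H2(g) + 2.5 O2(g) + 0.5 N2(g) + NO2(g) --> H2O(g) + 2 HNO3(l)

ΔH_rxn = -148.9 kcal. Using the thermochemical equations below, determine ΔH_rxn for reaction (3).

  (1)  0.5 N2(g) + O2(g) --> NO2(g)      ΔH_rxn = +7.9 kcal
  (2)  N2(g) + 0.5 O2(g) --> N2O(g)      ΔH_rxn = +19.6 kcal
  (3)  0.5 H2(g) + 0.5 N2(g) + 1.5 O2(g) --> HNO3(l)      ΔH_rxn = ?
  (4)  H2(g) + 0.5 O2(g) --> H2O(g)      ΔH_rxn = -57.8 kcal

(1) reversed: -7.9 kcal
(2): not needed.
(3) × 2: contributes 2·x
(4) as written: -57.8 kcal
-148.9 = (-7.9) + (-57.8) + 2·x
x = (-148.9 − (-65.7)) / (2) = -41.6 kcal

ΔH_rxn = -41.6 kcal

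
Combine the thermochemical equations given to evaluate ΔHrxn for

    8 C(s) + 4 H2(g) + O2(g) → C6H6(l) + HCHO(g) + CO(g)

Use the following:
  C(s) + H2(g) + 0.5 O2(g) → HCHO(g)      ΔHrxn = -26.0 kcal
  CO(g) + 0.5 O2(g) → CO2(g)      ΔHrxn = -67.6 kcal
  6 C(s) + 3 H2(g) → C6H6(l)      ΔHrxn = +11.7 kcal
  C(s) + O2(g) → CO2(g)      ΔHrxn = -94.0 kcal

ΔHrxn = -40.7 kcal

equation 1 as written (HCHO(g) already on the product side): -26.0 kcal
equation 2 reversed (CO(g) must end up as a product): +67.6 kcal
equation 3 as written (C6H6(l) already on the product side): +11.7 kcal
equation 4 as written: -94.0 kcal
Since enthalpy is a state function, ΔHrxn = (-26.0) + (+67.6) + (+11.7) + (-94.0) = -40.7 kcal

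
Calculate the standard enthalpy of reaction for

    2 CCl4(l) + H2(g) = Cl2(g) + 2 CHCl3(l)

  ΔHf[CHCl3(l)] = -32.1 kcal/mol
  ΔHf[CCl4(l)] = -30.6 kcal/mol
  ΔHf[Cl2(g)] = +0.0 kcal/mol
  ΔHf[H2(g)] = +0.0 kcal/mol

ΔH_rxn = -3.0 kcal/mol

Products: 1·(+0.0) + 2·(-32.1) = -64.2
Reactants: 2·(-30.6) + 1·(+0.0) = -61.2
ΔH_rxn = (-64.2) − (-61.2) = -3.0 kcal/mol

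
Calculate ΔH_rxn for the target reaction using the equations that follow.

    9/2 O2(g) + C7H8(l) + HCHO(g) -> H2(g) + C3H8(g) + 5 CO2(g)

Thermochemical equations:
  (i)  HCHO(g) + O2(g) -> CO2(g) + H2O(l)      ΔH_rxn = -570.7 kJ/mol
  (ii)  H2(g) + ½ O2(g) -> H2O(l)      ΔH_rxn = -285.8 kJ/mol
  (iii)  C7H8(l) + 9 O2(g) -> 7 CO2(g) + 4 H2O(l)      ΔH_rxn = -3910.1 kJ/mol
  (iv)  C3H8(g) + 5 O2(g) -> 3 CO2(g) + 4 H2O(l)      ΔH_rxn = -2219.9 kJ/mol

ΔH_rxn = -1975.1 kJ/mol

(i) as written: -570.7 kJ/mol
(ii) reversed: +285.8 kJ/mol
(iii) as written: -3910.1 kJ/mol
(iv) reversed: +2219.9 kJ/mol
ΔH_rxn = (-570.7) + (+285.8) + (-3910.1) + (+2219.9) = -1975.1 kJ/mol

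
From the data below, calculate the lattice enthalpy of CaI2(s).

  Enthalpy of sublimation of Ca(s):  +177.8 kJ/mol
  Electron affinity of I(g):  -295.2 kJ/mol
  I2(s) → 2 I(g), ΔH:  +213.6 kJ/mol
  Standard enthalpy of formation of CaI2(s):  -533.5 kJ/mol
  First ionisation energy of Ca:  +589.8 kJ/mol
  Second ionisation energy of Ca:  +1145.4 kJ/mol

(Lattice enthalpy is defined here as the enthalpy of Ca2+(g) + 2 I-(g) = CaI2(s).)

U = -2069.7 kJ/mol

ΔHf° = 1·ΔHsub + 1·(ΣIE) + 1·D(I2) + 2·EA + U
-533.5 = 1·(+177.8) + 1·(+1735.2) + 1·(+213.6) + 2·(-295.2) + U
U = -533.5 − (+1536.2) = -2069.7 kJ/mol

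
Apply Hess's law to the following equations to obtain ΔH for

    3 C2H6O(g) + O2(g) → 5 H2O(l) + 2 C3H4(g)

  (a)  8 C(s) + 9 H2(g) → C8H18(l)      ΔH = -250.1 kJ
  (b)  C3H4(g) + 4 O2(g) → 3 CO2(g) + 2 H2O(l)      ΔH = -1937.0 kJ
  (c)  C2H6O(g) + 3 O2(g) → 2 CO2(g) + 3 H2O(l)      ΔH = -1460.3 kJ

ΔH = -506.9 kJ

(a): not needed.
(b) reversed and × 2: (-2)·(-1937.0) = +3874.0 kJ
(c) × 3: (3)·(-1460.3) = -4380.9 kJ
ΔH = (+3874.0) + (-4380.9) = -506.9 kJ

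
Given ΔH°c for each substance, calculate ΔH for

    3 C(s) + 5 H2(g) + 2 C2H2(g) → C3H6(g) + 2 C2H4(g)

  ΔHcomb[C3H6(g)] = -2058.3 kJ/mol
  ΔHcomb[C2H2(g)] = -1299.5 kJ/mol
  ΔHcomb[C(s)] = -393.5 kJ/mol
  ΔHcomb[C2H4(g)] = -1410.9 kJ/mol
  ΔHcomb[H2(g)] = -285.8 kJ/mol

With combustion enthalpies, reactants minus products:
= [3·(-393.5) + 5·(-285.8) + 2·(-1299.5)] − [1·(-2058.3) + 2·(-1410.9)]
= -328.4 kJ/mol

ΔH = -328.4 kJ/mol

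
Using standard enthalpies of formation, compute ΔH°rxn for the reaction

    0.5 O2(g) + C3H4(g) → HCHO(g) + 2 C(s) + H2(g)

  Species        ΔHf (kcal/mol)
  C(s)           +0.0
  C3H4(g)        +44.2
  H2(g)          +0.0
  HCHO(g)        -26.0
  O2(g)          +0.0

Products: 1·(-26.0) + 2·(+0.0) + 1·(+0.0) = -26.0
Reactants: 1/2·(+0.0) + 1·(+44.2) = +44.2
ΔH°rxn = (-26.0) − (+44.2) = -70.2 kcal/mol

ΔH°rxn = -70.2 kcal/mol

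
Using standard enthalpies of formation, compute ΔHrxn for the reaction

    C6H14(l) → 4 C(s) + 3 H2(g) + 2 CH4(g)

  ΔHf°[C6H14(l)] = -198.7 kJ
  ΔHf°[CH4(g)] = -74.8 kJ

Products: 4·(+0.0) + 3·(+0.0) + 2·(-74.8) = -149.6
Reactants: 1·(-198.7) = -198.7
ΔHrxn = (-149.6) − (-198.7) = 49.1 kJ

ΔHrxn = 49.1 kJ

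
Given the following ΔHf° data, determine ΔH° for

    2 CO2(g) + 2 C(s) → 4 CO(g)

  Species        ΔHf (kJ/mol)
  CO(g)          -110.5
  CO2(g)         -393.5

ΔH° = 345.0 kJ/mol

Products: 4·(-110.5) = -442.0
Reactants: 2·(-393.5) + 2·(+0.0) = -787.0
ΔH° = (-442.0) − (-787.0) = 345.0 kJ/mol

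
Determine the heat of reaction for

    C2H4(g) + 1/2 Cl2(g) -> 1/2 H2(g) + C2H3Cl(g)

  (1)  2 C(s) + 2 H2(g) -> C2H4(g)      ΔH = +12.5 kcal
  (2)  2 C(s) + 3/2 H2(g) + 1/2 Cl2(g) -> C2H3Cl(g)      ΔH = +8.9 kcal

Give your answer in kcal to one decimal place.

ΔH = -3.6 kcal

(1) reversed (C2H4(g) must end up as a reactant): -12.5 kcal
(2) as written (C2H3Cl(g) already on the product side): +8.9 kcal
Summing the manipulated equations, ΔH = (-1)·(+12.5) + (1)·(+8.9) = -3.6 kcal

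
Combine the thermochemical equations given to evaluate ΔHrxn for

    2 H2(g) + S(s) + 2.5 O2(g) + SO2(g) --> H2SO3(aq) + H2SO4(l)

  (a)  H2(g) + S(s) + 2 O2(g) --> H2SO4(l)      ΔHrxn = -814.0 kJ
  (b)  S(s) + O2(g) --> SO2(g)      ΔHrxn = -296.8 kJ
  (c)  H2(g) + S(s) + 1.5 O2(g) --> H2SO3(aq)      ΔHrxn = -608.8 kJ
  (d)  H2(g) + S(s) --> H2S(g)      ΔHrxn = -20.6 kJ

ΔHrxn = -1126.0 kJ

(a) as written (H2SO4(l) already on the product side): -814.0 kJ
(b) reversed (reverse to put SO2(g) on the reactant side): +296.8 kJ
(c) as written (H2SO3(aq) already on the product side): -608.8 kJ
(d): not needed (H2S(g) appears nowhere else).
ΔHrxn = (1)·(-814.0) + (-1)·(-296.8) + (1)·(-608.8) = -1126.0 kJ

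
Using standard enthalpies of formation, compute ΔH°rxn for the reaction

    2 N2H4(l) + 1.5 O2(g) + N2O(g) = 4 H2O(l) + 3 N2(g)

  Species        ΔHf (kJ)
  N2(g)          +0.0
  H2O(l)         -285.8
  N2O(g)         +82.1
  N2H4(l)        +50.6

Products: 4·(-285.8) + 3·(+0.0) = -1143.2
Reactants: 2·(+50.6) + 3/2·(+0.0) + 1·(+82.1) = +183.3
ΔH°rxn = (-1143.2) − (+183.3) = -1326.5 kJ

ΔH°rxn = -1326.5 kJ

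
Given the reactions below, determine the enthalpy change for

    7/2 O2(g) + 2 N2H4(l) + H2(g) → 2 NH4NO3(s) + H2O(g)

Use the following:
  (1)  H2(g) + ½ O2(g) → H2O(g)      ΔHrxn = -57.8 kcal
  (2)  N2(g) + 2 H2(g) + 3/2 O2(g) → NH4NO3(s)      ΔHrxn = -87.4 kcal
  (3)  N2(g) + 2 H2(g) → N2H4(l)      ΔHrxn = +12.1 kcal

(1) as written: -57.8 kcal
(2) × 2: (2)·(-87.4) = -174.8 kcal
(3) reversed and × 2: (-2)·(+12.1) = -24.2 kcal
ΔHrxn = (-57.8) + (-174.8) + (-24.2) = -256.8 kcal

ΔHrxn = -256.8 kcal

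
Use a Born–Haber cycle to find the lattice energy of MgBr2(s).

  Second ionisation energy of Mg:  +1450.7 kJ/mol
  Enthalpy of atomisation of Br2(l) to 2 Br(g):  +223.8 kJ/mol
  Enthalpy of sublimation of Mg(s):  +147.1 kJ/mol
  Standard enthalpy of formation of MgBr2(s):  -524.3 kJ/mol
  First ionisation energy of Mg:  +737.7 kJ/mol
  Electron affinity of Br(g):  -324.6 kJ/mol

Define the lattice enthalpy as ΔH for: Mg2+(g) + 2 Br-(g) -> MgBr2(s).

U = -2434.4 kJ/mol

ΔHf° = 1·ΔHsub + 1·(ΣIE) + 1·D(Br2) + 2·EA + U
-524.3 = 1·(+147.1) + 1·(+2188.4) + 1·(+223.8) + 2·(-324.6) + U
U = -524.3 − (+1910.1) = -2434.4 kJ/mol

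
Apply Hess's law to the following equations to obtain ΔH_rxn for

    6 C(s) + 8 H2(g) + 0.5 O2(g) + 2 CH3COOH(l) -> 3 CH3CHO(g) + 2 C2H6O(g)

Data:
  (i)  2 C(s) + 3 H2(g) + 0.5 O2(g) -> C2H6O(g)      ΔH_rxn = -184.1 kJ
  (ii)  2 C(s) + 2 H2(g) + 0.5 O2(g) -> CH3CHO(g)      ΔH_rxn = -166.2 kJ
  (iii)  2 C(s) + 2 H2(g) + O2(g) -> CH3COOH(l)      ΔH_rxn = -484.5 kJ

ΔH_rxn = 102.2 kJ

(i) × 2: (2)·(-184.1) = -368.2 kJ
(ii) × 3: (3)·(-166.2) = -498.6 kJ
(iii) reversed and × 2: (-2)·(-484.5) = +969.0 kJ
Since enthalpy is a state function, ΔH_rxn = (-368.2) + (-498.6) + (+969.0) = 102.2 kJ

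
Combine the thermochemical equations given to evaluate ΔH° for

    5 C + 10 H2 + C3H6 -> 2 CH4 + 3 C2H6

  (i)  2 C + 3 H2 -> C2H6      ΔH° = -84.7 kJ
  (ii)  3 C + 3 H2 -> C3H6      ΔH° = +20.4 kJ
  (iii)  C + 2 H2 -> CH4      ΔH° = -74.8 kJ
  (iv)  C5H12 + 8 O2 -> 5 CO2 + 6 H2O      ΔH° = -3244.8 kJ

ΔH° = -424.1 kJ

(i) × 3 (scale by 3 for the 3 C2H6): (3)·(-84.7) = -254.1 kJ
(ii) reversed (reverse to put C3H6 on the reactant side): -20.4 kJ
(iii) × 2 (scale by 2 for the 2 CH4): (2)·(-74.8) = -149.6 kJ
(iv): not needed (CO2 appears nowhere else).
By Hess's law, ΔH° = (-254.1) + (-20.4) + (-149.6) = -424.1 kJ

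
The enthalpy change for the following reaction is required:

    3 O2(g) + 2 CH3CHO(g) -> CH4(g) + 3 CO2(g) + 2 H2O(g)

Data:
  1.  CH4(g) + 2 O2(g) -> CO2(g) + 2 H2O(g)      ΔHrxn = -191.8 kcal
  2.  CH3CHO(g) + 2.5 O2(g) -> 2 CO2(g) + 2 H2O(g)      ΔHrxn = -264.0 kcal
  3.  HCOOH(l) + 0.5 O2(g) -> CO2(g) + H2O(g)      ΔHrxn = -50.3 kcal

eq. 1 reversed: +191.8 kcal
eq. 2 × 2: (2)·(-264.0) = -528.0 kcal
eq. 3: not needed.
Summing the manipulated equations, ΔHrxn = (+191.8) + (-528.0) = -336.2 kcal

ΔHrxn = -336.2 kcal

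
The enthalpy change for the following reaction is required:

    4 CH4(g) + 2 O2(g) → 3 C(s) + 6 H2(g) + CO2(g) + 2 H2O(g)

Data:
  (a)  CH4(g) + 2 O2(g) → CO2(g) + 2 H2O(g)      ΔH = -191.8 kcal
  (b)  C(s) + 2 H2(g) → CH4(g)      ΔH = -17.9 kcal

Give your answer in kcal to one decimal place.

ΔH = -138.1 kcal

(a) as written (CO2(g) already on the product side): -191.8 kcal
(b) reversed and × 3 (reverse to put C(s) on the product side; scale by 3 for the 3 C(s)): (-3)·(-17.9) = +53.7 kcal
Since enthalpy is a state function, ΔH = (1)·(-191.8) + (-3)·(-17.9) = -138.1 kcal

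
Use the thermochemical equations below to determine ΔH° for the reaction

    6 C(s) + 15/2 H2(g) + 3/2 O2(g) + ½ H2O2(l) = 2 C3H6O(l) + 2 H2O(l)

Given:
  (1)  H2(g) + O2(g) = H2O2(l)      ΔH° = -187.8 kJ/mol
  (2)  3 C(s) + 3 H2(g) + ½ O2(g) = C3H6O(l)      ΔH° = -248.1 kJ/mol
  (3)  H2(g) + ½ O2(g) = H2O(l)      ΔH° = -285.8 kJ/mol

ΔH° = -973.9 kJ/mol

(1) reversed and × 1/2 (H2O2(l) must end up as a reactant; scale by 1/2 for the 1/2 H2O2(l)): (-1/2)·(-187.8) = +93.9 kJ/mol
(2) × 2 (scale by 2 for the 2 C3H6O(l)): (2)·(-248.1) = -496.2 kJ/mol
(3) × 2 (scale by 2 for the 2 H2O(l)): (2)·(-285.8) = -571.6 kJ/mol
ΔH° = (+93.9) + (-496.2) + (-571.6) = -973.9 kJ/mol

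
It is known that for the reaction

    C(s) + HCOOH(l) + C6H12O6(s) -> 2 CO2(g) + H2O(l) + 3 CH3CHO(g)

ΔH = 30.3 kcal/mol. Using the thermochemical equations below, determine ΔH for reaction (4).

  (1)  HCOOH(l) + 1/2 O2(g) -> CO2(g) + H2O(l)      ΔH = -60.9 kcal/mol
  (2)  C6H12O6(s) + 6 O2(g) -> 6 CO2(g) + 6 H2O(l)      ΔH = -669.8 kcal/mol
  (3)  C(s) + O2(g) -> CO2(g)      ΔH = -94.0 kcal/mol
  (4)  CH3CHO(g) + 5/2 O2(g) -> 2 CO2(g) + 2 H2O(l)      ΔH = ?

ΔH = -285.0 kcal/mol

(1) as written (HCOOH(l) already on the reactant side): -60.9 kcal/mol
(2) as written (C6H12O6(s) already on the reactant side): -669.8 kcal/mol
(3) as written (C(s) already on the reactant side): -94.0 kcal/mol
(4) reversed and × 3 (reverse to put CH3CHO(g) on the product side; ×3 to match 3 CH3CHO(g) in the target): contributes −3·x
+30.3 = (-60.9) + (-669.8) + (-94.0) − 3·x
x = (+30.3 − (-824.7)) / (-3) = -285.0 kcal/mol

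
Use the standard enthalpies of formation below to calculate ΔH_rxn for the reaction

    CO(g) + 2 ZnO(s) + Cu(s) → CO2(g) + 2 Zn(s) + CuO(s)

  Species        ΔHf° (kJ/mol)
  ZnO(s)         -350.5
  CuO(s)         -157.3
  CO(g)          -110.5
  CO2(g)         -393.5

ΔH°rxn = Σ nΔHf°(products) − Σ nΔHf°(reactants).
Products: 1·(-393.5) + 2·(+0.0) + 1·(-157.3) = -550.8
Reactants: 1·(-110.5) + 2·(-350.5) + 1·(+0.0) = -811.5
ΔH_rxn = (-550.8) − (-811.5) = 260.7 kJ/mol

ΔH_rxn = 260.7 kJ/mol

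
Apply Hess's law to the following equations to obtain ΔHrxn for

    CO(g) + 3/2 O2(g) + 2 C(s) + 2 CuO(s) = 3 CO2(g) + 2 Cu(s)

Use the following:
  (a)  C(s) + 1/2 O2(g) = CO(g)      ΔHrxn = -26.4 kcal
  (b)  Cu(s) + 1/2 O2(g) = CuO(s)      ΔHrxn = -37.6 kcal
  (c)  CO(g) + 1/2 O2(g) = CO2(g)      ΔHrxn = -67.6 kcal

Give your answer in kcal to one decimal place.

(a) × 2: (2)·(-26.4) = -52.8 kcal
(b) reversed and × 2: (-2)·(-37.6) = +75.2 kcal
(c) × 3: (3)·(-67.6) = -202.8 kcal
ΔHrxn = (2)·(-26.4) + (-2)·(-37.6) + (3)·(-67.6) = -180.4 kcal

ΔHrxn = -180.4 kcal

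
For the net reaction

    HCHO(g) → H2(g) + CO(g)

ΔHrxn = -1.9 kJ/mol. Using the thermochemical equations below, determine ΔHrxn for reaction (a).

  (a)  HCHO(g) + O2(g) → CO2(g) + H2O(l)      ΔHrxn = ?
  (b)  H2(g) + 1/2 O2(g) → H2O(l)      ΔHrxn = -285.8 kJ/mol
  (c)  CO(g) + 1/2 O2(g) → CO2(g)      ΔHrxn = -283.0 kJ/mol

(a) as written (HCHO(g) already on the reactant side): contributes x
(b) reversed (H2(g) must end up as a product): +285.8 kJ/mol
(c) reversed (reverse to put CO(g) on the product side): +283.0 kJ/mol
-1.9 = (+285.8) + (+283.0) + x
x = (-1.9 − (+568.8)) / (1) = -570.7 kJ/mol

ΔHrxn = -570.7 kJ/mol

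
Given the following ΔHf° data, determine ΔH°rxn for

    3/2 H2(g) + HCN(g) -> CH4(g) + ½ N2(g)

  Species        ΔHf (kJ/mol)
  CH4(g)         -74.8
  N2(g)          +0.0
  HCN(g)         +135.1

ΔH°rxn = -209.9 kJ/mol

Products: 1·(-74.8) + 1/2·(+0.0) = -74.8
Reactants: 3/2·(+0.0) + 1·(+135.1) = +135.1
ΔH°rxn = (-74.8) − (+135.1) = -209.9 kJ/mol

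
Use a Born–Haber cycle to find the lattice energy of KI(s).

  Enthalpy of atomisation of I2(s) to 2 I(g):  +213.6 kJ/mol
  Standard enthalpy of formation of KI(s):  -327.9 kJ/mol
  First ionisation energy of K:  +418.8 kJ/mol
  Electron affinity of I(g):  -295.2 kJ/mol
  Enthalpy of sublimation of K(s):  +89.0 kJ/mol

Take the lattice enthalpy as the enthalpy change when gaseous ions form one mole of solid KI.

U = -647.3 kJ/mol

ΔHf° = 1·ΔHsub + 1·(ΣIE) + 1/2·D(I2) + 1·EA + U
-327.9 = 1·(+89.0) + 1·(+418.8) + 1/2·(+213.6) + 1·(-295.2) + U
U = -327.9 − (+319.4) = -647.3 kJ/mol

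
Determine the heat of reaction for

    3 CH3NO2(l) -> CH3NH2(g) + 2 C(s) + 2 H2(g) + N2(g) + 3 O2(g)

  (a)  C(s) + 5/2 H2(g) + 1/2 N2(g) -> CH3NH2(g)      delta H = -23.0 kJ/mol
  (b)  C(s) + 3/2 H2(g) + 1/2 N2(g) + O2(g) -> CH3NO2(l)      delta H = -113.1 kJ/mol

(a) as written (CH3NH2(g) already on the product side): -23.0 kJ/mol
(b) reversed and × 3 (reverse to put CH3NO2(l) on the reactant side; scale by 3 for the 3 CH3NO2(l)): (-3)·(-113.1) = +339.3 kJ/mol
Combining the equations, delta H = (-23.0) + (+339.3) = 316.3 kJ/mol

delta H = 316.3 kJ/mol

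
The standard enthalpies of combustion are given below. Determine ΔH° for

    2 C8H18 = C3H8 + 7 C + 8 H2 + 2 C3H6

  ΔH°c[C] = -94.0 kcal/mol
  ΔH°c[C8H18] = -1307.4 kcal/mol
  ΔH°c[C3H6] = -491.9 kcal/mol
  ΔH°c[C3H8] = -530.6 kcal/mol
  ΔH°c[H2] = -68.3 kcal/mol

With combustion enthalpies, reactants minus products:
= [2·(-1307.4)] − [1·(-530.6) + 7·(-94.0) + 8·(-68.3) + 2·(-491.9)]
= 104.0 kcal/mol

ΔH° = 104.0 kcal/mol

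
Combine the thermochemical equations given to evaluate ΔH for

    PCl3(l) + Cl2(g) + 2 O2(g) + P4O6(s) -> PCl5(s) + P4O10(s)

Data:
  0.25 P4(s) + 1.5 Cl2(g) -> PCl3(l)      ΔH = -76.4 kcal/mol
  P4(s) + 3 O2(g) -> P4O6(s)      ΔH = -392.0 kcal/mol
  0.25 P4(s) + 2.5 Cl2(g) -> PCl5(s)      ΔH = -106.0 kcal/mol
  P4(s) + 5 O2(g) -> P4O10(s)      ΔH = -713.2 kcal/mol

equation 1 reversed: +76.4 kcal/mol
equation 2 reversed: +392.0 kcal/mol
equation 3 as written: -106.0 kcal/mol
equation 4 as written: -713.2 kcal/mol
Combining the equations, ΔH = (-1)·(-76.4) + (-1)·(-392.0) + (1)·(-106.0) + (1)·(-713.2) = -350.8 kcal/mol

ΔH = -350.8 kcal/mol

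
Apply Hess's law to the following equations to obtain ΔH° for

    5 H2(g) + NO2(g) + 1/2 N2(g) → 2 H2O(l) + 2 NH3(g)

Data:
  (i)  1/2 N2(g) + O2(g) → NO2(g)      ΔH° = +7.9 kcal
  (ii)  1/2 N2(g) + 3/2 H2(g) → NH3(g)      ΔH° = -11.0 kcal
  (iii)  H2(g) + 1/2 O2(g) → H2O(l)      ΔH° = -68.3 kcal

ΔH° = -166.5 kcal

(i) reversed: -7.9 kcal
(ii) × 2: (2)·(-11.0) = -22.0 kcal
(iii) × 2: (2)·(-68.3) = -136.6 kcal
ΔH° = (-7.9) + (-22.0) + (-136.6) = -166.5 kcal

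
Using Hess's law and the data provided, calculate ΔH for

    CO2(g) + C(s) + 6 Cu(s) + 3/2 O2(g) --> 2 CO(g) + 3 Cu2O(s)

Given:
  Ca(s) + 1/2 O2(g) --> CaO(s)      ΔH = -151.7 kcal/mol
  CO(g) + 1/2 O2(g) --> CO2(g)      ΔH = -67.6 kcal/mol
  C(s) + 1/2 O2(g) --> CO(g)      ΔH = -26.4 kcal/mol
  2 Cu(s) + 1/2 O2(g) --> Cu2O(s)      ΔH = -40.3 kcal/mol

equation 1: not needed (CaO(s) appears nowhere else).
equation 2 reversed (CO2(g) must end up as a reactant): +67.6 kcal/mol
equation 3 as written (C(s) already on the reactant side): -26.4 kcal/mol
equation 4 × 3 (scale by 3 for the 3 Cu2O(s)): (3)·(-40.3) = -120.9 kcal/mol
Combining the equations, ΔH = (-1)·(-67.6) + (1)·(-26.4) + (3)·(-40.3) = -79.7 kcal/mol

ΔH = -79.7 kcal/mol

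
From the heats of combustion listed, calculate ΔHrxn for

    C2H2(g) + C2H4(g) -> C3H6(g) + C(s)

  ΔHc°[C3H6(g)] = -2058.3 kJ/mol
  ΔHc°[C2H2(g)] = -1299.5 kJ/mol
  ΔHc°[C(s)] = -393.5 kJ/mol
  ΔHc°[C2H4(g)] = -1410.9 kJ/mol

ΔHrxn = -258.6 kJ/mol

Using ΔH = Σ nΔHc°(reactants) − Σ nΔHc°(products):
= [1·(-1299.5) + 1·(-1410.9)] − [1·(-2058.3) + 1·(-393.5)]
= -258.6 kJ/mol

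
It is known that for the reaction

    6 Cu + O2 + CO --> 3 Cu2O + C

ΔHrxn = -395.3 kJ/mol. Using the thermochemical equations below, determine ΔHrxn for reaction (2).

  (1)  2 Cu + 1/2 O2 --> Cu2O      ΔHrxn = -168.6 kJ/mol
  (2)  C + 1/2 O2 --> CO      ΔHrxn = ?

ΔHrxn = -110.5 kJ/mol

(1) × 3 (scale by 3 for the 3 Cu2O): (3)·(-168.6) = -505.8 kJ/mol
(2) reversed (CO must end up as a reactant): contributes −x
-395.3 = (-505.8) − x
x = (-395.3 − (-505.8)) / (-1) = -110.5 kJ/mol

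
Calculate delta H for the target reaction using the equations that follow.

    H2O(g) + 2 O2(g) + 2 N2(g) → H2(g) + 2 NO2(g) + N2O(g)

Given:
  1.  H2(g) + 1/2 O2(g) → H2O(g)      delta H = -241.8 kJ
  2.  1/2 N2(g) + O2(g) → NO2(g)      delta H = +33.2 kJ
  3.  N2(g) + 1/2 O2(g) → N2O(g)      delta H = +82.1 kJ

delta H = 390.3 kJ

eq. 1 reversed (H2O(g) must end up as a reactant): +241.8 kJ
eq. 2 × 2 (×2 to match 2 NO2(g) in the target): (2)·(+33.2) = +66.4 kJ
eq. 3 as written (N2O(g) already on the product side): +82.1 kJ
delta H = (-1)·(-241.8) + (2)·(+33.2) + (1)·(+82.1) = 390.3 kJ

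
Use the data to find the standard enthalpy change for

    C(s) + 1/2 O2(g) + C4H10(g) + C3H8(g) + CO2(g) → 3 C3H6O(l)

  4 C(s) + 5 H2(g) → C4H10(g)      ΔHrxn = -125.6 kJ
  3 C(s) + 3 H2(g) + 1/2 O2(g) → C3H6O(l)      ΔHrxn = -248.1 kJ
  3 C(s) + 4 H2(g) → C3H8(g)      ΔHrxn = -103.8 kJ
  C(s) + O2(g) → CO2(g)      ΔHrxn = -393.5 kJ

equation 1 reversed (reverse to put C4H10(g) on the reactant side): +125.6 kJ
equation 2 × 3 (×3 to match 3 C3H6O(l) in the target): (3)·(-248.1) = -744.3 kJ
equation 3 reversed (reverse to put C3H8(g) on the reactant side): +103.8 kJ
equation 4 reversed (reverse to put CO2(g) on the reactant side): +393.5 kJ
ΔHrxn = (+125.6) + (-744.3) + (+103.8) + (+393.5) = -121.4 kJ

ΔHrxn = -121.4 kJ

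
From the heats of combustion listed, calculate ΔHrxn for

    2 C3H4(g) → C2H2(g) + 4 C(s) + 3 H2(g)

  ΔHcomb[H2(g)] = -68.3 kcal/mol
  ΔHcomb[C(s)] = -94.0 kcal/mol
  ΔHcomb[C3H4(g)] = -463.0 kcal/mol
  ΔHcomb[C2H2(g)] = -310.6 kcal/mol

Using ΔH = Σ nΔHc°(reactants) − Σ nΔHc°(products):
= [2·(-463.0)] − [1·(-310.6) + 4·(-94.0) + 3·(-68.3)]
= -34.5 kcal/mol

ΔHrxn = -34.5 kcal/mol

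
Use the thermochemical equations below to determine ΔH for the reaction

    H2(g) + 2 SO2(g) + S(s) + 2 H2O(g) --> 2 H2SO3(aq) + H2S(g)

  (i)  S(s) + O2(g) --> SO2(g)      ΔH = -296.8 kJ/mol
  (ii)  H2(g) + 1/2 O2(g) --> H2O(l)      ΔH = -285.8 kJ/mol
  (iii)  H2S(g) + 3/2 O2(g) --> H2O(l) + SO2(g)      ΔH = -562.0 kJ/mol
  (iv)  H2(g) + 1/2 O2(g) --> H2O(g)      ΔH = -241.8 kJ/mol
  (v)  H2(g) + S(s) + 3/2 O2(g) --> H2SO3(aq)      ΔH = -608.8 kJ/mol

(i) reversed: +296.8 kJ/mol
(ii) as written: -285.8 kJ/mol
(iii) reversed (reverse to put H2S(g) on the product side): +562.0 kJ/mol
(iv) reversed and × 2 (H2O(g) must end up as a reactant; ×2 to match 2 H2O(g) in the target): (-2)·(-241.8) = +483.6 kJ/mol
(v) × 2 (scale by 2 for the 2 H2SO3(aq)): (2)·(-608.8) = -1217.6 kJ/mol
ΔH = (-1)·(-296.8) + (1)·(-285.8) + (-1)·(-562.0) + (-2)·(-241.8) + (2)·(-608.8) = -161.0 kJ/mol

ΔH = -161.0 kJ/mol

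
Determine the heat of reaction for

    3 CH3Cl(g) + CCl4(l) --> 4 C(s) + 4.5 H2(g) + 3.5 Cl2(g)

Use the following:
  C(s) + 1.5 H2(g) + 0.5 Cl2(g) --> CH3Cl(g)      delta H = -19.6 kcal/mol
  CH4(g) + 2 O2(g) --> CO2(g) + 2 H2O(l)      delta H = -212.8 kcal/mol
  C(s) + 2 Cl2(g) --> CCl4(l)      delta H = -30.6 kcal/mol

equation 1 reversed and × 3 (reverse to put CH3Cl(g) on the reactant side; ×3 to match 3 CH3Cl(g) in the target): (-3)·(-19.6) = +58.8 kcal/mol
equation 2: not needed (O2(g) appears nowhere else).
equation 3 reversed (CCl4(l) must end up as a reactant): +30.6 kcal/mol
Combining the equations, delta H = (-3)·(-19.6) + (-1)·(-30.6) = 89.4 kcal/mol

delta H = 89.4 kcal/mol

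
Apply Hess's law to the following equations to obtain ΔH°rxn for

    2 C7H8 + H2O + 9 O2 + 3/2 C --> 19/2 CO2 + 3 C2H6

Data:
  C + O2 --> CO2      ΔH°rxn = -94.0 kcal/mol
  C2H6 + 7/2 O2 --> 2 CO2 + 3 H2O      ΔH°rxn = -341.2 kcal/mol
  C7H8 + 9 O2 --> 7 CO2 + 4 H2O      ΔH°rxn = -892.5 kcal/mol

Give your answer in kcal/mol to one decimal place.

equation 1 × 3/2 (scale by 3/2 for the 3/2 C): (3/2)·(-94.0) = -141.0 kcal/mol
equation 2 reversed and × 3 (C2H6 must end up as a product; ×3 to match 3 C2H6 in the target): (-3)·(-341.2) = +1023.6 kcal/mol
equation 3 × 2 (scale by 2 for the 2 C7H8): (2)·(-892.5) = -1785.0 kcal/mol
ΔH°rxn = (3/2)·(-94.0) + (-3)·(-341.2) + (2)·(-892.5) = -902.4 kcal/mol

ΔH°rxn = -902.4 kcal/mol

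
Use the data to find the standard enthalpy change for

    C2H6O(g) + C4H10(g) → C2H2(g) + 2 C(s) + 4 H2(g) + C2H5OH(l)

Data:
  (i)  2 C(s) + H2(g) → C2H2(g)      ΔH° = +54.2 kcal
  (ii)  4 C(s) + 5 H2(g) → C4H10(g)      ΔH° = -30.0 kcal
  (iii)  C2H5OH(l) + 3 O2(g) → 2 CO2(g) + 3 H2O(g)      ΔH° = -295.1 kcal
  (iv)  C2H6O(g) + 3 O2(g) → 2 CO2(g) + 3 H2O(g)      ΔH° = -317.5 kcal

ΔH° = 61.8 kcal

(i) as written (C2H2(g) already on the product side): +54.2 kcal
(ii) reversed (reverse to put C4H10(g) on the reactant side): +30.0 kcal
(iii) reversed (C2H5OH(l) must end up as a product): +295.1 kcal
(iv) as written (C2H6O(g) already on the reactant side): -317.5 kcal
Combining the equations, ΔH° = (1)·(+54.2) + (-1)·(-30.0) + (-1)·(-295.1) + (1)·(-317.5) = 61.8 kcal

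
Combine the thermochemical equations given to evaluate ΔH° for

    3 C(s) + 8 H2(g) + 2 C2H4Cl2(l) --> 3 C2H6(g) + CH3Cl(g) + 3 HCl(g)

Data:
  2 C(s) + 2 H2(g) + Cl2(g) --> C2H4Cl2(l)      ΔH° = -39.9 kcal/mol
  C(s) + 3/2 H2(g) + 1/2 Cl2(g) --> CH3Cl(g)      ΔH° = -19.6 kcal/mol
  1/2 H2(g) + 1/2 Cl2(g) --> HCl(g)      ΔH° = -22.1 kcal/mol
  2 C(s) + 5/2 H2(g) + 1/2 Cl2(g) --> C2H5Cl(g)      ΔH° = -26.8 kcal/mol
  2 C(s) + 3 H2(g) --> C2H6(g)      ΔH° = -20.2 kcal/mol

ΔH° = -66.7 kcal/mol

equation 1 reversed and × 2: (-2)·(-39.9) = +79.8 kcal/mol
equation 2 as written: -19.6 kcal/mol
equation 3 × 3: (3)·(-22.1) = -66.3 kcal/mol
equation 4: not needed.
equation 5 × 3: (3)·(-20.2) = -60.6 kcal/mol
ΔH° = (-2)·(-39.9) + (1)·(-19.6) + (3)·(-22.1) + (3)·(-20.2) = -66.7 kcal/mol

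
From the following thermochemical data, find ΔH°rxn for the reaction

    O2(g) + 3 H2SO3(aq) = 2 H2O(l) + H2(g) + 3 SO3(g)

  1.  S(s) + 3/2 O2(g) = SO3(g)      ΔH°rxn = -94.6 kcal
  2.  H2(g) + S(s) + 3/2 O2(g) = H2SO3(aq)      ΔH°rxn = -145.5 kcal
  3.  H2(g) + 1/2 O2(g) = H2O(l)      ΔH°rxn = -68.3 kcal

eq. 1 × 3 (×3 to match 3 SO3(g) in the target): (3)·(-94.6) = -283.8 kcal
eq. 2 reversed and × 3 (reverse to put H2SO3(aq) on the reactant side; scale by 3 for the 3 H2SO3(aq)): (-3)·(-145.5) = +436.5 kcal
eq. 3 × 2 (scale by 2 for the 2 H2O(l)): (2)·(-68.3) = -136.6 kcal
Since enthalpy is a state function, ΔH°rxn = (-283.8) + (+436.5) + (-136.6) = 16.1 kcal

ΔH°rxn = 16.1 kcal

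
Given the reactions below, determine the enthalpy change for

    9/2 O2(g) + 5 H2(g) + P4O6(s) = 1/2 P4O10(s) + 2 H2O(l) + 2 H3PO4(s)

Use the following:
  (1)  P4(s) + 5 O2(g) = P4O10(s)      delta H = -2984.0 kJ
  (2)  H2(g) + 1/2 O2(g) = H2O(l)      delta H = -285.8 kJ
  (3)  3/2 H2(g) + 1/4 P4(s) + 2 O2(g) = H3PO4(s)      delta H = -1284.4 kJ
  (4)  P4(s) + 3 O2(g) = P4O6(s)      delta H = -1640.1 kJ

(1) × 1/2 (×1/2 to match 1/2 P4O10(s) in the target): (1/2)·(-2984.0) = -1492.0 kJ
(2) × 2 (×2 to match 2 H2O(l) in the target): (2)·(-285.8) = -571.6 kJ
(3) × 2 (scale by 2 for the 2 H3PO4(s)): (2)·(-1284.4) = -2568.8 kJ
(4) reversed (P4O6(s) must end up as a reactant): +1640.1 kJ
Combining the equations, delta H = (1/2)·(-2984.0) + (2)·(-285.8) + (2)·(-1284.4) + (-1)·(-1640.1) = -2992.3 kJ

delta H = -2992.3 kJ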